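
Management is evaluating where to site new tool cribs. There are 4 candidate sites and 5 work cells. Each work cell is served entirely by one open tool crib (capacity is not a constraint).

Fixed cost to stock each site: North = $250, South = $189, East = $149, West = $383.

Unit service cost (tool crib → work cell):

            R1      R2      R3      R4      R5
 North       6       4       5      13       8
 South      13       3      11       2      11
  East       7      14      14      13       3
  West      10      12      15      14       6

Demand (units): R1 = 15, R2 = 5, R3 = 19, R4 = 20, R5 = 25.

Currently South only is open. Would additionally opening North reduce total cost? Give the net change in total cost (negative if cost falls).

Current service cost with {South}: 734.
Adding North: each work cell re-picks its cheapest; new service cost 440, saving 294.
Extra fixed cost: 250. Net change = 250 − 294 = -44.
(Totals: 923 → 879.)

Yes — net change −44 (cost falls by 44).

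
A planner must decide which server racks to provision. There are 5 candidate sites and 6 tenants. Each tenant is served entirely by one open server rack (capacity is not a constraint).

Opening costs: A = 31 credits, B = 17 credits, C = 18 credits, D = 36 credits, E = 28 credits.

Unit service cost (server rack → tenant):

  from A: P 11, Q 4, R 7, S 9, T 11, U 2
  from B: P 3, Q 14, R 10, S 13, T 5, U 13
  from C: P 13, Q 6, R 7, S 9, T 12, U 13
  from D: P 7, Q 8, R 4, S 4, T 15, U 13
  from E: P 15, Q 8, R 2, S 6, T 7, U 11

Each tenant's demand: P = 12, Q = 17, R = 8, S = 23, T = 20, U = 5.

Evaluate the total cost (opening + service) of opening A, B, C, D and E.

Each tenant is assigned to its cheapest site among the open ones.
{A, B, C, D, E}: P→B 3·12=36, Q→A 4·17=68, R→E 2·8=16, S→D 4·23=92, T→B 5·20=100, U→A 2·5=10. Service 322; fixed 130; total 452.

Total cost: 452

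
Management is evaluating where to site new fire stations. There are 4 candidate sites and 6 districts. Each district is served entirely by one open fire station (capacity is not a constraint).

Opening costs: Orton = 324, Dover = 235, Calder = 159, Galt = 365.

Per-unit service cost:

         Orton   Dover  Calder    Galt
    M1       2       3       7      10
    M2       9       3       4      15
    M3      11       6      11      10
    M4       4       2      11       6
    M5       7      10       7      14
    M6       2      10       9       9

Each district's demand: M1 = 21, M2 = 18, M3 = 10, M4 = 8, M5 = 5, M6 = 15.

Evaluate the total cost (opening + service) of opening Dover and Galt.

Each district is assigned to its cheapest site among the open ones.
{Dover, Galt}: M1→Dover 3·21=63, M2→Dover 3·18=54, M3→Dover 6·10=60, M4→Dover 2·8=16, M5→Dover 10·5=50, M6→Galt 9·15=135. Service 378; fixed 600; total 978.

Total cost: 978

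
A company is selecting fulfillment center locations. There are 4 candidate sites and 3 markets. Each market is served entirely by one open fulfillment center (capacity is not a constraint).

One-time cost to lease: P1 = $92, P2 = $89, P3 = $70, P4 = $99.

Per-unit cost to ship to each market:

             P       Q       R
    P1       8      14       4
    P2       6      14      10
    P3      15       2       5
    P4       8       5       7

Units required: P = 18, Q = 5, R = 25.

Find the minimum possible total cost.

Minimum total cost: 402

For any fixed open set, each market goes to its cheapest open site; total = fixed + service.
{P2, P3}: P→P2 6·18=108, Q→P3 2·5=10, R→P3 5·25=125. Service 243; fixed 159; total 402.
{P1}: service 314 + fixed 92 = 406
{P1, P3}: service 254 + fixed 162 = 416
{P1, P2, P3, P4}: P→P2 6·18=108, Q→P3 2·5=10, R→P1 4·25=100. Service 218; fixed 350; total 568.
No other subset beats 402.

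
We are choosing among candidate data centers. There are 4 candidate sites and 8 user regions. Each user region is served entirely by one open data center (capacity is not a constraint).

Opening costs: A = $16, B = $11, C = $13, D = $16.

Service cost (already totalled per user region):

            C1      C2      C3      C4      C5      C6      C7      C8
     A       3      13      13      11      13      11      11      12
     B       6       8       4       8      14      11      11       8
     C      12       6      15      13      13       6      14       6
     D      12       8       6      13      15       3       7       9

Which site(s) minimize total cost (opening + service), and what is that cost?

Open B only; minimum total cost 81.

For any fixed open set, each user region goes to its cheapest open site; total = fixed + service.
{B}: C1→B 6, C2→B 8, C3→B 4, C4→B 8, C5→B 14, C6→B 11, C7→B 11, C8→B 8. Service 70; fixed 11; total 81.
{B, C}: service 60 + fixed 24 = 84
{B, D}: C1→B 6, C2→B 8, C3→B 4, C4→B 8, C5→B 14, C6→D 3, C7→D 7, C8→B 8. Service 58; fixed 27; total 85.
{A, B, C, D}: C1→A 3, C2→C 6, C3→B 4, C4→B 8, C5→A 13, C6→D 3, C7→D 7, C8→C 6. Service 50; fixed 56; total 106.
(All 15 nonempty subsets were checked; B only is lowest.)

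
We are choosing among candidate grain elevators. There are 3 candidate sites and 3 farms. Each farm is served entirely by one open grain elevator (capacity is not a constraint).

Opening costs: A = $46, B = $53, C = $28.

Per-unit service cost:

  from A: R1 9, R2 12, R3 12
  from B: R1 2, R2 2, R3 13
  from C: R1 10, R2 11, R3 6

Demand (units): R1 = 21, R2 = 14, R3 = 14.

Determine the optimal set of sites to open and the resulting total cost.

Open B and C; minimum total cost 235.

For any fixed open set, each farm goes to its cheapest open site; total = fixed + service.
{B, C}: R1→B 2·21=42, R2→B 2·14=28, R3→C 6·14=84. Service 154; fixed 81; total 235.
{A, B, C}: R1→B 2·21=42, R2→B 2·14=28, R3→C 6·14=84. Service 154; fixed 127; total 281.
{B}: R1→B 2·21=42, R2→B 2·14=28, R3→B 13·14=182. Service 252; fixed 53; total 305.
{C}: R1→C 10·21=210, R2→C 11·14=154, R3→C 6·14=84. Service 448; fixed 28; total 476.
No other subset beats 235.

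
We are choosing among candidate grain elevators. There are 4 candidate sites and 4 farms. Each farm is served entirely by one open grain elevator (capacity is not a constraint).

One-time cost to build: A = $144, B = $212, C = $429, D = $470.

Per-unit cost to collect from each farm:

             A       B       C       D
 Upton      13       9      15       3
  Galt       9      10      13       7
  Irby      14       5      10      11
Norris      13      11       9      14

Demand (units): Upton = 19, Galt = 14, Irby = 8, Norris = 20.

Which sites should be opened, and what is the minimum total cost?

For any fixed open set, each farm goes to its cheapest open site; total = fixed + service.
{B}: Upton→B 9·19=171, Galt→B 10·14=140, Irby→B 5·8=40, Norris→B 11·20=220. Service 571; fixed 212; total 783.
{A}: service 745 + fixed 144 = 889
{A, B}: service 557 + fixed 356 = 913
{A, B, C, D}: Upton→D 3·19=57, Galt→D 7·14=98, Irby→B 5·8=40, Norris→C 9·20=180. Service 375; fixed 1255; total 1630.
(All 15 nonempty subsets were checked; B only is lowest.)

Open B only; minimum total cost 783.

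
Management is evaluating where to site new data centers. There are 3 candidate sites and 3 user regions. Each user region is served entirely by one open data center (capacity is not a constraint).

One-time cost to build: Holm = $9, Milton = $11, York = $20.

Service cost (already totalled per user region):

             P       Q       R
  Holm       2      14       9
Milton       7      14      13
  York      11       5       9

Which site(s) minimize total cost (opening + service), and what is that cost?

Open Holm only; minimum total cost 34.

For any fixed open set, each user region goes to its cheapest open site; total = fixed + service.
{Holm}: P→Holm 2, Q→Holm 14, R→Holm 9. Service 25; fixed 9; total 34.
{Holm, Milton}: service 25 + fixed 20 = 45
{Holm, York}: P→Holm 2, Q→York 5, R→Holm 9. Service 16; fixed 29; total 45.
{Holm, Milton, York}: service 16 + fixed 40 = 56
No other subset beats 34.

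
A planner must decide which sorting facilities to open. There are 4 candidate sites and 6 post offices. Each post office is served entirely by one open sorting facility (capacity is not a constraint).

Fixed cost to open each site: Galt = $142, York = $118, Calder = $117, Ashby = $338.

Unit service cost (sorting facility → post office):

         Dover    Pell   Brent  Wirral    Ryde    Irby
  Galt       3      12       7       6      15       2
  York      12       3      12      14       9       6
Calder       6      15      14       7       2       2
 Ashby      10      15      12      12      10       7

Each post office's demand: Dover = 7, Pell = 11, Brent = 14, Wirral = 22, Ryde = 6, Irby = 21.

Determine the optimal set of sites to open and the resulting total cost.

Open Galt and York; minimum total cost 640.

For any fixed open set, each post office goes to its cheapest open site; total = fixed + service.
{Galt, York}: Dover→Galt 3·7=21, Pell→York 3·11=33, Brent→Galt 7·14=98, Wirral→Galt 6·22=132, Ryde→York 9·6=54, Irby→Galt 2·21=42. Service 380; fixed 260; total 640.
{Galt}: Dover→Galt 3·7=21, Pell→Galt 12·11=132, Brent→Galt 7·14=98, Wirral→Galt 6·22=132, Ryde→Galt 15·6=90, Irby→Galt 2·21=42. Service 515; fixed 142; total 657.
{York, Calder}: service 451 + fixed 235 = 686
{Galt, York, Calder, Ashby}: service 338 + fixed 715 = 1053
(All 15 nonempty subsets were checked; Galt and York is lowest.)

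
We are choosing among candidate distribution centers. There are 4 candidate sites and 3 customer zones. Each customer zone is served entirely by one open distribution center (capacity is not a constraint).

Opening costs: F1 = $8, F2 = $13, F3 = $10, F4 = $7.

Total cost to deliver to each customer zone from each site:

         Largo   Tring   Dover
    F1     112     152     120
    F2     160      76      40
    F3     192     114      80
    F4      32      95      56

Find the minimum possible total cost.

For any fixed open set, each customer zone goes to its cheapest open site; total = fixed + service.
{F2, F4}: Largo→F4 32, Tring→F2 76, Dover→F2 40. Service 148; fixed 20; total 168.
{F1, F2, F4}: service 148 + fixed 28 = 176
{F2, F3, F4}: Largo→F4 32, Tring→F2 76, Dover→F2 40. Service 148; fixed 30; total 178.
{F1, F2, F3, F4}: service 148 + fixed 38 = 186
No other subset beats 168.

Minimum total cost: 168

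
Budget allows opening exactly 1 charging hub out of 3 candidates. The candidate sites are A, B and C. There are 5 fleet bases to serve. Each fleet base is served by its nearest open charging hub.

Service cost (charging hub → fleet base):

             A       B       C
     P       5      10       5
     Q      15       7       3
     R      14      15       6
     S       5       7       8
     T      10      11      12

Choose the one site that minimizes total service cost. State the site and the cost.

Choose C only; total service cost 34.

With exactly 1 open, each fleet base uses its cheapest among the chosen.
{C}: P→C 5, Q→C 3, R→C 6, S→C 8, T→C 12. Service cost 34.
{A}: service cost 49
{B}: service cost 50
Among all 3 size-1 choices, {C} is lowest.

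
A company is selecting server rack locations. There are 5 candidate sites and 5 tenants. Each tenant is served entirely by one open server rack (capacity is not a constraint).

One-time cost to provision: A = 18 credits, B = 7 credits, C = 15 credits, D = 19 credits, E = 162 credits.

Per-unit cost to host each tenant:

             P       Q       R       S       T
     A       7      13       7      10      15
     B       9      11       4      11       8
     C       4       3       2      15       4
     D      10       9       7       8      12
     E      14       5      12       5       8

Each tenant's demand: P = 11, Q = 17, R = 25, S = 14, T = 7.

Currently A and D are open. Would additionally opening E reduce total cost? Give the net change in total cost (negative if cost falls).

No — net change +24 (cost rises by 24).

Current service cost with {A, D}: 601.
Adding E: each tenant re-picks its cheapest; new service cost 463, saving 138.
Extra fixed cost: 162. Net change = 162 − 138 = 24.
(Totals: 638 → 662.)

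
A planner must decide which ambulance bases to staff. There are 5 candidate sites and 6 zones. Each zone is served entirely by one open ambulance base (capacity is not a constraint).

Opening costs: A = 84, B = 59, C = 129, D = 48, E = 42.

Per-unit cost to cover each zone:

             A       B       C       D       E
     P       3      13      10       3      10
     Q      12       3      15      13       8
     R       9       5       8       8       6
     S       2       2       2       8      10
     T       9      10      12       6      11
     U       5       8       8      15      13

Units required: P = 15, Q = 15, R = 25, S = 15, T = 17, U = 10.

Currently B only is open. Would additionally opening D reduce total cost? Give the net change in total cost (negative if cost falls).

Current service cost with {B}: 645.
Adding D: each zone re-picks its cheapest; new service cost 427, saving 218.
Extra fixed cost: 48. Net change = 48 − 218 = -170.
(Totals: 704 → 534.)

Yes — net change −170 (cost falls by 170).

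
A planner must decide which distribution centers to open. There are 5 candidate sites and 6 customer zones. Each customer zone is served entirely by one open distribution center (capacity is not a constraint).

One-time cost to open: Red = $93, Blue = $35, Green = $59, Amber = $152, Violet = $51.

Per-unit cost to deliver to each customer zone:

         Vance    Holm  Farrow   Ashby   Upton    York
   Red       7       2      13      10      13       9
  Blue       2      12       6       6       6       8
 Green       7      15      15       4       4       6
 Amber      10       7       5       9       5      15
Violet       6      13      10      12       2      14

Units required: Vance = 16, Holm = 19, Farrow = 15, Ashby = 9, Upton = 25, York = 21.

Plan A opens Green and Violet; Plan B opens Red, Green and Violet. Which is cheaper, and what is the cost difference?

Plan B is cheaper by 116.

Plan A: {Green, Violet}: Vance→Violet 6·16=96, Holm→Violet 13·19=247, Farrow→Violet 10·15=150, Ashby→Green 4·9=36, Upton→Violet 2·25=50, York→Green 6·21=126. Service 705; fixed 110; total 815.
Plan B: {Red, Green, Violet}: Vance→Violet 6·16=96, Holm→Red 2·19=38, Farrow→Violet 10·15=150, Ashby→Green 4·9=36, Upton→Violet 2·25=50, York→Green 6·21=126. Service 496; fixed 203; total 699.
Difference: |815 − 699| = 116.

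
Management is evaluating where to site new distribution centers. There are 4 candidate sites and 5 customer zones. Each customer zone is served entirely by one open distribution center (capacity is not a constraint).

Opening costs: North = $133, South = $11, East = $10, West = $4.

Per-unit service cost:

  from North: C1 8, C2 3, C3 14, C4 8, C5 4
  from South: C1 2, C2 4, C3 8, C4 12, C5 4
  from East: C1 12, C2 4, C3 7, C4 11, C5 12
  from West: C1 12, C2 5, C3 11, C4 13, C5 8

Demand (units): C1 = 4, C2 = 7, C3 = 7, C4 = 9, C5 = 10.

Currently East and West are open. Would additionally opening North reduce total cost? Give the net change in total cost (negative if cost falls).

No — net change +43 (cost rises by 43).

Current service cost with {East, West}: 304.
Adding North: each customer zone re-picks its cheapest; new service cost 214, saving 90.
Extra fixed cost: 133. Net change = 133 − 90 = 43.
(Totals: 318 → 361.)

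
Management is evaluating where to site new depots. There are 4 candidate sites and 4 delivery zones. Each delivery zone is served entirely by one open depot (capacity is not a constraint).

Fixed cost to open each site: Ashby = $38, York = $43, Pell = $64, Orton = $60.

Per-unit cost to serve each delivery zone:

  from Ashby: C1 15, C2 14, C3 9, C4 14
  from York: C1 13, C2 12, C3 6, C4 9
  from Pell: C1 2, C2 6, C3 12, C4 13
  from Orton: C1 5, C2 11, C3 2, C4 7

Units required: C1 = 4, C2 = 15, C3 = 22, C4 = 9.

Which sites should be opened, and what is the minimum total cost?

For any fixed open set, each delivery zone goes to its cheapest open site; total = fixed + service.
{Pell, Orton}: C1→Pell 2·4=8, C2→Pell 6·15=90, C3→Orton 2·22=44, C4→Orton 7·9=63. Service 205; fixed 124; total 329.
{Orton}: service 292 + fixed 60 = 352
{Ashby, Pell, Orton}: C1→Pell 2·4=8, C2→Pell 6·15=90, C3→Orton 2·22=44, C4→Orton 7·9=63. Service 205; fixed 162; total 367.
{Ashby, York, Pell, Orton}: service 205 + fixed 205 = 410
No other subset beats 329.

Open Pell and Orton; minimum total cost 329.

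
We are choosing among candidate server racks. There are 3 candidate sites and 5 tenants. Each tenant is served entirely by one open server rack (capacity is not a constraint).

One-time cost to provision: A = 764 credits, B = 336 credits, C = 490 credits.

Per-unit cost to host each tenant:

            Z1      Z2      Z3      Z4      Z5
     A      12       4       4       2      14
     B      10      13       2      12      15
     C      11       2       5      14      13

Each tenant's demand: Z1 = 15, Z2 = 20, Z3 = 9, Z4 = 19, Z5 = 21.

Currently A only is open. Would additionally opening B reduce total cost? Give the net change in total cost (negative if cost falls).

Current service cost with {A}: 628.
Adding B: each tenant re-picks its cheapest; new service cost 580, saving 48.
Extra fixed cost: 336. Net change = 336 − 48 = 288.
(Totals: 1392 → 1680.)

No — net change +288 (cost rises by 288).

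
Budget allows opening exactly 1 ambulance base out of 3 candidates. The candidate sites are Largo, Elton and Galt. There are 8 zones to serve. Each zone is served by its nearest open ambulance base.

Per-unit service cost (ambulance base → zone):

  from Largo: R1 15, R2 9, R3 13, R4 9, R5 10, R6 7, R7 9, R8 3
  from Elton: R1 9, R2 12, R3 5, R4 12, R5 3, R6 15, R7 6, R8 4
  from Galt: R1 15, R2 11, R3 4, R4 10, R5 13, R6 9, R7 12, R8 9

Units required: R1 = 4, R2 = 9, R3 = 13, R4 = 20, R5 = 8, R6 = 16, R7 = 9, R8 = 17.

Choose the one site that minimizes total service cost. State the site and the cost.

With exactly 1 open, each zone uses its cheapest among the chosen.
{Largo}: R1→Largo 15·4=60, R2→Largo 9·9=81, R3→Largo 13·13=169, R4→Largo 9·20=180, R5→Largo 10·8=80, R6→Largo 7·16=112, R7→Largo 9·9=81, R8→Largo 3·17=51. Service cost 814.
{Elton}: service cost 835
{Galt}: service cost 920
Among all 3 size-1 choices, {Largo} is lowest.

Choose Largo only; total service cost 814.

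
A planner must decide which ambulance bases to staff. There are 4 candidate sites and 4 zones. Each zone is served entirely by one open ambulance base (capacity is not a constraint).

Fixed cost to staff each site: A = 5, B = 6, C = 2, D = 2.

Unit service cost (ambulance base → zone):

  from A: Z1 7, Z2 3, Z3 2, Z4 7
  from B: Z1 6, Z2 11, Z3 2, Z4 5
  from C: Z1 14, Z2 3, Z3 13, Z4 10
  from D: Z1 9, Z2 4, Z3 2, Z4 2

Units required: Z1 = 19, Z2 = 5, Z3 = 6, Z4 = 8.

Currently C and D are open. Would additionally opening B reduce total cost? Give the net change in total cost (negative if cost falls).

Yes — net change −51 (cost falls by 51).

Current service cost with {C, D}: 214.
Adding B: each zone re-picks its cheapest; new service cost 157, saving 57.
Extra fixed cost: 6. Net change = 6 − 57 = -51.
(Totals: 218 → 167.)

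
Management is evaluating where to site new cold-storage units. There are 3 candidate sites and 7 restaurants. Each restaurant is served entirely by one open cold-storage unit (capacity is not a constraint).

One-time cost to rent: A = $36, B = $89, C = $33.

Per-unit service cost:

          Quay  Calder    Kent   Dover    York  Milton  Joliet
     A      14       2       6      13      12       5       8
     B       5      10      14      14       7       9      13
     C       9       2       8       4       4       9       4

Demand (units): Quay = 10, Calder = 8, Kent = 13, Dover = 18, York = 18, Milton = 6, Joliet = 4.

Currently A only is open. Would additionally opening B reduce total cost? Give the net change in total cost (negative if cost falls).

Current service cost with {A}: 746.
Adding B: each restaurant re-picks its cheapest; new service cost 566, saving 180.
Extra fixed cost: 89. Net change = 89 − 180 = -91.
(Totals: 782 → 691.)

Yes — net change −91 (cost falls by 91).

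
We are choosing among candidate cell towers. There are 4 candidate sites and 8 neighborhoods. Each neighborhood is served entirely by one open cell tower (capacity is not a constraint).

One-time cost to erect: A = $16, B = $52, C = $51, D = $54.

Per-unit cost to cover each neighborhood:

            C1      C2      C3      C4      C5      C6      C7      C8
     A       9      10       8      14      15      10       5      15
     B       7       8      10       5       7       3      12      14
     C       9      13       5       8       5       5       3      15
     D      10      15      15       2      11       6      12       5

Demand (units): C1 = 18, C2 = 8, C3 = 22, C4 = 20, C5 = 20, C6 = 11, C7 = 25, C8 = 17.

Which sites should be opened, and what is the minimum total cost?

For any fixed open set, each neighborhood goes to its cheapest open site; total = fixed + service.
{B, C, D}: C1→B 7·18=126, C2→B 8·8=64, C3→C 5·22=110, C4→D 2·20=40, C5→C 5·20=100, C6→B 3·11=33, C7→C 3·25=75, C8→D 5·17=85. Service 633; fixed 157; total 790.
{A, B, C, D}: service 633 + fixed 173 = 806
{A, C, D}: C1→A 9·18=162, C2→A 10·8=80, C3→C 5·22=110, C4→D 2·20=40, C5→C 5·20=100, C6→C 5·11=55, C7→C 3·25=75, C8→D 5·17=85. Service 707; fixed 121; total 828.
{A}: C1→A 9·18=162, C2→A 10·8=80, C3→A 8·22=176, C4→A 14·20=280, C5→A 15·20=300, C6→A 10·11=110, C7→A 5·25=125, C8→A 15·17=255. Service 1488; fixed 16; total 1504.
No other subset beats 790.

Open B, C and D; minimum total cost 790.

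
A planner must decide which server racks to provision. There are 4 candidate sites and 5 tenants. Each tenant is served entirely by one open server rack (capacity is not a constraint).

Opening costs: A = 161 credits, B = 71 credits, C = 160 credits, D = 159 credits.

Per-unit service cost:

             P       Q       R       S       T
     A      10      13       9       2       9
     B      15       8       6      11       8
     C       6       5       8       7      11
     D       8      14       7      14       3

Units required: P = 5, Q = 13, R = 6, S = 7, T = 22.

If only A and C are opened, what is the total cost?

Each tenant is assigned to its cheapest site among the open ones.
{A, C}: P→C 6·5=30, Q→C 5·13=65, R→C 8·6=48, S→A 2·7=14, T→A 9·22=198. Service 355; fixed 321; total 676.

Total cost: 676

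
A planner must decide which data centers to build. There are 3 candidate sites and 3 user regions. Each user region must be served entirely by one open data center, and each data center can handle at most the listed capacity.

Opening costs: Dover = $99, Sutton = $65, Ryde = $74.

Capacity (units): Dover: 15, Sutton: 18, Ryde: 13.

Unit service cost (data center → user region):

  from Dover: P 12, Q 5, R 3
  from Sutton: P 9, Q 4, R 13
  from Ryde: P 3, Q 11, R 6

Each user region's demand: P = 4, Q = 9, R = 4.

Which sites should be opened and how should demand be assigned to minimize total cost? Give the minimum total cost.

Minimum total cost: 189

Open {Sutton}: P→Sutton 9·4=36, Q→Sutton 4·9=36, R→Sutton 13·4=52.
Loads: Sutton carries 17/18. Service 124; fixed 65; total 189.
Next best feasible plan costs 211.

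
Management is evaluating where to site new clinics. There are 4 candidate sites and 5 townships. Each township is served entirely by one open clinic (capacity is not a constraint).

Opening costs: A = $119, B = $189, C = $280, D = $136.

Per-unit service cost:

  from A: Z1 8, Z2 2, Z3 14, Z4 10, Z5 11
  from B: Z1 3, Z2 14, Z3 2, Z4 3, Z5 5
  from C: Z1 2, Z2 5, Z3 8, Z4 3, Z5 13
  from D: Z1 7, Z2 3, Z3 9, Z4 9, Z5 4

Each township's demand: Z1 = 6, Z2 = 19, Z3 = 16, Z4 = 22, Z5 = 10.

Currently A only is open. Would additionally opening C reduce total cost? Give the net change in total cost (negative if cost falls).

Current service cost with {A}: 640.
Adding C: each township re-picks its cheapest; new service cost 354, saving 286.
Extra fixed cost: 280. Net change = 280 − 286 = -6.
(Totals: 759 → 753.)

Yes — net change −6 (cost falls by 6).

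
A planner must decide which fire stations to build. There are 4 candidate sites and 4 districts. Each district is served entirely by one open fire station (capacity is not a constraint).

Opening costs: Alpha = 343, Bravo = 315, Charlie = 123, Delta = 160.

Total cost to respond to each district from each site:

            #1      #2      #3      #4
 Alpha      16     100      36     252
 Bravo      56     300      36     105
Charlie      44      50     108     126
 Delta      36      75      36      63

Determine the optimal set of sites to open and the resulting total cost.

For any fixed open set, each district goes to its cheapest open site; total = fixed + service.
{Delta}: #1→Delta 36, #2→Delta 75, #3→Delta 36, #4→Delta 63. Service 210; fixed 160; total 370.
{Charlie}: service 328 + fixed 123 = 451
{Charlie, Delta}: service 185 + fixed 283 = 468
{Alpha, Bravo, Charlie, Delta}: service 165 + fixed 941 = 1106
No other subset beats 370.

Open Delta only; minimum total cost 370.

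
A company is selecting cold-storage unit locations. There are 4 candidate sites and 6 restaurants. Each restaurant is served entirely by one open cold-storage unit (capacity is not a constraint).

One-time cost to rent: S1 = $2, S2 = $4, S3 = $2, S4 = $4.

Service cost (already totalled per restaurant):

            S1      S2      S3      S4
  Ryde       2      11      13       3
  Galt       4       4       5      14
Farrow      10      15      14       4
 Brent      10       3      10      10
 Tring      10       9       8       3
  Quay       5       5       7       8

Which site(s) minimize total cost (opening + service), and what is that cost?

Open S2 and S4; minimum total cost 30.

For any fixed open set, each restaurant goes to its cheapest open site; total = fixed + service.
{S2, S4}: Ryde→S4 3, Galt→S2 4, Farrow→S4 4, Brent→S2 3, Tring→S4 3, Quay→S2 5. Service 22; fixed 8; total 30.
{S1, S2, S4}: service 21 + fixed 10 = 31
{S2, S3, S4}: service 22 + fixed 10 = 32
{S1, S2, S3, S4}: Ryde→S1 2, Galt→S1 4, Farrow→S4 4, Brent→S2 3, Tring→S4 3, Quay→S1 5. Service 21; fixed 12; total 33.
No other subset beats 30.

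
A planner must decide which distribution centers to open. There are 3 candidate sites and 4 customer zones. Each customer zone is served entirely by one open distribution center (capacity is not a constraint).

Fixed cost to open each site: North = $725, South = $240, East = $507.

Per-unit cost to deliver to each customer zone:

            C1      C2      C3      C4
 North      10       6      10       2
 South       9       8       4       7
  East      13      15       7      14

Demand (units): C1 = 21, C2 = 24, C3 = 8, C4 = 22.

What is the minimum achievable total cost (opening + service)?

Minimum total cost: 807

For any fixed open set, each customer zone goes to its cheapest open site; total = fixed + service.
{South}: C1→South 9·21=189, C2→South 8·24=192, C3→South 4·8=32, C4→South 7·22=154. Service 567; fixed 240; total 807.
{North}: C1→North 10·21=210, C2→North 6·24=144, C3→North 10·8=80, C4→North 2·22=44. Service 478; fixed 725; total 1203.
{South, East}: C1→South 9·21=189, C2→South 8·24=192, C3→South 4·8=32, C4→South 7·22=154. Service 567; fixed 747; total 1314.
{North, South, East}: C1→South 9·21=189, C2→North 6·24=144, C3→South 4·8=32, C4→North 2·22=44. Service 409; fixed 1472; total 1881.
(All 7 nonempty subsets were checked; South only is lowest.)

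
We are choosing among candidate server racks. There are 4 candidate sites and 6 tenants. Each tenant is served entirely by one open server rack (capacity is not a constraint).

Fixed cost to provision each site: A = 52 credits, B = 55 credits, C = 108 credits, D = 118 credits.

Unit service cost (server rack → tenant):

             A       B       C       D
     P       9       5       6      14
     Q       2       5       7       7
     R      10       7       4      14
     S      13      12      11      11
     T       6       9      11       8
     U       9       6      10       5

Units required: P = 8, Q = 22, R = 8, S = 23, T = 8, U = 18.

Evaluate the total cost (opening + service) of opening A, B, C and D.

Total cost: 840

Each tenant is assigned to its cheapest site among the open ones.
{A, B, C, D}: P→B 5·8=40, Q→A 2·22=44, R→C 4·8=32, S→C 11·23=253, T→A 6·8=48, U→D 5·18=90. Service 507; fixed 333; total 840.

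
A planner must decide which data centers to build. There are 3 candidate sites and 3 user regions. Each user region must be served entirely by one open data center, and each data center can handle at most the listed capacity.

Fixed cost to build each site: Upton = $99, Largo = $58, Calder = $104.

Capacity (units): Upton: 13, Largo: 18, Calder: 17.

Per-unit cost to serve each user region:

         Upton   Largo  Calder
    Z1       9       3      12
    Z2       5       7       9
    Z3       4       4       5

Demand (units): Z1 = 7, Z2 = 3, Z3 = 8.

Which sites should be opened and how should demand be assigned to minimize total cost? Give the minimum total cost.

Minimum total cost: 132

Open {Largo}: Z1→Largo 3·7=21, Z2→Largo 7·3=21, Z3→Largo 4·8=32.
Loads: Largo carries 18/18. Service 74; fixed 58; total 132.
Next best feasible plan costs 225.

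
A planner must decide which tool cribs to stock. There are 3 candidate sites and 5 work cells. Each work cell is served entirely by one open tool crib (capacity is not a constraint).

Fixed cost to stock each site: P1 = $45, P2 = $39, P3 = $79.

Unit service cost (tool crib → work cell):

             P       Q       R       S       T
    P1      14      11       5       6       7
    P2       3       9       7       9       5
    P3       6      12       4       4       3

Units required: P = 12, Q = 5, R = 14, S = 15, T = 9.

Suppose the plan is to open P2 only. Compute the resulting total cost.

Each work cell is assigned to its cheapest site among the open ones.
{P2}: P→P2 3·12=36, Q→P2 9·5=45, R→P2 7·14=98, S→P2 9·15=135, T→P2 5·9=45. Service 359; fixed 39; total 398.

Total cost: 398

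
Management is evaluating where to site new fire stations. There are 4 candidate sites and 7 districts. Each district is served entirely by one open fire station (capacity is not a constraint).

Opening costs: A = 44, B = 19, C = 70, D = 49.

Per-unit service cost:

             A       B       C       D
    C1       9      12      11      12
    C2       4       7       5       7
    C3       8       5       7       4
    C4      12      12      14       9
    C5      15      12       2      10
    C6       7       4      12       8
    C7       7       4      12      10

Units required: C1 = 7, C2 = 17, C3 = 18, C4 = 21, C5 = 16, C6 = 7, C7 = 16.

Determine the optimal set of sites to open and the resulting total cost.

Open B, C and D; minimum total cost 685.

For any fixed open set, each district goes to its cheapest open site; total = fixed + service.
{B, C, D}: C1→C 11·7=77, C2→C 5·17=85, C3→D 4·18=72, C4→D 9·21=189, C5→C 2·16=32, C6→B 4·7=28, C7→B 4·16=64. Service 547; fixed 138; total 685.
{A, B, C, D}: service 516 + fixed 182 = 698
{B, C}: service 628 + fixed 89 = 717
{B}: service 829 + fixed 19 = 848
No other subset beats 685.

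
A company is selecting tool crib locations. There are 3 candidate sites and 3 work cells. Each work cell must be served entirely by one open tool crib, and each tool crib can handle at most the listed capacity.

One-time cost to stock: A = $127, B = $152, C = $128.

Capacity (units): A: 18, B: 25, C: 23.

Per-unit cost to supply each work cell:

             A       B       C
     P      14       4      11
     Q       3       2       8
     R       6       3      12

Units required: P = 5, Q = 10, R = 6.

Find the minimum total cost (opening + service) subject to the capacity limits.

Minimum total cost: 210

Open {B}: P→B 4·5=20, Q→B 2·10=20, R→B 3·6=18.
Loads: B carries 21/25. Service 58; fixed 152; total 210.
Next best feasible plan costs 335.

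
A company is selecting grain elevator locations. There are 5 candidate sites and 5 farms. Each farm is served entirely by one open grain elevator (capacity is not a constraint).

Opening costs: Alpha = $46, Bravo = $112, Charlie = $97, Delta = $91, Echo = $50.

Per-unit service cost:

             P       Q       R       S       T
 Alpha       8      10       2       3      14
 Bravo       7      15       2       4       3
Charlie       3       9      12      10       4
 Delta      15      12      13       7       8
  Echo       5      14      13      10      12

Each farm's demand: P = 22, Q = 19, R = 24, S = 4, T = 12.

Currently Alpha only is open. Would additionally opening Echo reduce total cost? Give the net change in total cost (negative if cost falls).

Current service cost with {Alpha}: 594.
Adding Echo: each farm re-picks its cheapest; new service cost 504, saving 90.
Extra fixed cost: 50. Net change = 50 − 90 = -40.
(Totals: 640 → 600.)

Yes — net change −40 (cost falls by 40).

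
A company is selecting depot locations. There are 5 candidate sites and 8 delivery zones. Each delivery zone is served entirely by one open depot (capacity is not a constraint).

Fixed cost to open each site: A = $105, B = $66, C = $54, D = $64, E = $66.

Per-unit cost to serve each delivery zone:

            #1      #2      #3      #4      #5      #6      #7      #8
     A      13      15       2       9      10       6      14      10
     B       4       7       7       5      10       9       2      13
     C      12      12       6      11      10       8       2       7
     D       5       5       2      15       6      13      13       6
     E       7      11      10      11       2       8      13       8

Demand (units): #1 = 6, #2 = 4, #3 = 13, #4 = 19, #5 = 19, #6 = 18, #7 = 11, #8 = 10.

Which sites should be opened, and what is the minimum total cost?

For any fixed open set, each delivery zone goes to its cheapest open site; total = fixed + service.
{B, D, E}: #1→B 4·6=24, #2→D 5·4=20, #3→D 2·13=26, #4→B 5·19=95, #5→E 2·19=38, #6→E 8·18=144, #7→B 2·11=22, #8→D 6·10=60. Service 429; fixed 196; total 625.
{B, D}: service 523 + fixed 130 = 653
{B, E}: service 522 + fixed 132 = 654
{A, B, C, D, E}: service 393 + fixed 355 = 748
No other subset beats 625.

Open B, D and E; minimum total cost 625.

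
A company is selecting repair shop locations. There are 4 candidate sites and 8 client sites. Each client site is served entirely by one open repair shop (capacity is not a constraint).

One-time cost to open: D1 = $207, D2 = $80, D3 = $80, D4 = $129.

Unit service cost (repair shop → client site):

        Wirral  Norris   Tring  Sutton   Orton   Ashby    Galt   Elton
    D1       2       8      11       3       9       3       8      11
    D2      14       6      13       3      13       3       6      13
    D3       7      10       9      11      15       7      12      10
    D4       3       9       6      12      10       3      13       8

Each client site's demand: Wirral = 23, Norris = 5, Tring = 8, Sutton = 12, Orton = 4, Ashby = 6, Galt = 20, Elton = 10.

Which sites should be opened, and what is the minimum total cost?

Open D2 and D4; minimum total cost 650.

For any fixed open set, each client site goes to its cheapest open site; total = fixed + service.
{D2, D4}: Wirral→D4 3·23=69, Norris→D2 6·5=30, Tring→D4 6·8=48, Sutton→D2 3·12=36, Orton→D4 10·4=40, Ashby→D2 3·6=18, Galt→D2 6·20=120, Elton→D4 8·10=80. Service 441; fixed 209; total 650.
{D2, D3, D4}: service 441 + fixed 289 = 730
{D1}: service 534 + fixed 207 = 741
{D1, D2, D3, D4}: service 414 + fixed 496 = 910
(All 15 nonempty subsets were checked; D2 and D4 is lowest.)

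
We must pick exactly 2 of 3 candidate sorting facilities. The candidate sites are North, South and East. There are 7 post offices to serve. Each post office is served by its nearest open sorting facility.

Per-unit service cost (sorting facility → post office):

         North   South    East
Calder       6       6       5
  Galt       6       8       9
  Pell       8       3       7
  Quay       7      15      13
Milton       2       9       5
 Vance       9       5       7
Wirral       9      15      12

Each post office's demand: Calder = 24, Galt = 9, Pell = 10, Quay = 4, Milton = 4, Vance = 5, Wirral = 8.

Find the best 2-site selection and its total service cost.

Choose North and South; total service cost 361.

With exactly 2 open, each post office uses its cheapest among the chosen.
{North, South}: Calder→North 6·24=144, Galt→North 6·9=54, Pell→South 3·10=30, Quay→North 7·4=28, Milton→North 2·4=8, Vance→South 5·5=25, Wirral→North 9·8=72. Service cost 361.
{North, East}: service cost 387
{South, East}: service cost 415
Among all 3 size-2 choices, {North, South} is lowest.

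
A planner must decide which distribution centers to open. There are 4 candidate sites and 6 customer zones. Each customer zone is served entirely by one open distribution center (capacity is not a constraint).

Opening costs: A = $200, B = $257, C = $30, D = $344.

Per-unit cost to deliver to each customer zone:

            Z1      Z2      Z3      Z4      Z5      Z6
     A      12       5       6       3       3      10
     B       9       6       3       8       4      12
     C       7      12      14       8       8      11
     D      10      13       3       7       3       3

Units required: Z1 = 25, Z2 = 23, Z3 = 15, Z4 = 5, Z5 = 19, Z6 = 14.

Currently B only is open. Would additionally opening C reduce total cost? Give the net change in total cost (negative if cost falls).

Current service cost with {B}: 692.
Adding C: each customer zone re-picks its cheapest; new service cost 628, saving 64.
Extra fixed cost: 30. Net change = 30 − 64 = -34.
(Totals: 949 → 915.)

Yes — net change −34 (cost falls by 34).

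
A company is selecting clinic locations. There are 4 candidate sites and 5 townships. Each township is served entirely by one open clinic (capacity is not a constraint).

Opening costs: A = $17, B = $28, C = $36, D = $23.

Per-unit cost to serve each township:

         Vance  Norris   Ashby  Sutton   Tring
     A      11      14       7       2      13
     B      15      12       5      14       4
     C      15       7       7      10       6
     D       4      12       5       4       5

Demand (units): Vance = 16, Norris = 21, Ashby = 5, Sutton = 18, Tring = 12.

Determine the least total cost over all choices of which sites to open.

Minimum total cost: 408

For any fixed open set, each township goes to its cheapest open site; total = fixed + service.
{A, C, D}: Vance→D 4·16=64, Norris→C 7·21=147, Ashby→D 5·5=25, Sutton→A 2·18=36, Tring→D 5·12=60. Service 332; fixed 76; total 408.
{A, B, C, D}: service 320 + fixed 104 = 424
{C, D}: service 368 + fixed 59 = 427
{A}: service 697 + fixed 17 = 714
No other subset beats 408.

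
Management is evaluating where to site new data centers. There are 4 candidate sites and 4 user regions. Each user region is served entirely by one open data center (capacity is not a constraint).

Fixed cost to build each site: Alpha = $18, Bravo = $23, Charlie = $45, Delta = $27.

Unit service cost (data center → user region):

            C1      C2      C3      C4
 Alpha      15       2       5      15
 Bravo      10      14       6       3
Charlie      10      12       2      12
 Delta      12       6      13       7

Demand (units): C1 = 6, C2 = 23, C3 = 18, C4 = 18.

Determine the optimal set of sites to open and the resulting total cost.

For any fixed open set, each user region goes to its cheapest open site; total = fixed + service.
{Alpha, Bravo, Charlie}: C1→Bravo 10·6=60, C2→Alpha 2·23=46, C3→Charlie 2·18=36, C4→Bravo 3·18=54. Service 196; fixed 86; total 282.
{Alpha, Bravo}: service 250 + fixed 41 = 291
{Alpha, Bravo, Charlie, Delta}: service 196 + fixed 113 = 309
{Alpha}: C1→Alpha 15·6=90, C2→Alpha 2·23=46, C3→Alpha 5·18=90, C4→Alpha 15·18=270. Service 496; fixed 18; total 514.
No other subset beats 282.

Open Alpha, Bravo and Charlie; minimum total cost 282.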